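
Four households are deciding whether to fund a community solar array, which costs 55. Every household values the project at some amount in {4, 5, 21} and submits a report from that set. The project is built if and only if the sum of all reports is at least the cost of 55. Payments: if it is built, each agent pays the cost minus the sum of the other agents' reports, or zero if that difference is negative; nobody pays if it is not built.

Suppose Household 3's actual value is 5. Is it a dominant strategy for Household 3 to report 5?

Yes

Check each profile of the others' reports and compare truth against every alternative report.
Others report (21, 21, 21): truth gives 5, best alternative gives 5.
Others report (4, 4, 4): truth gives 0, best alternative gives 0.
Others report (4, 4, 5): truth gives 0, best alternative gives 0.
Others report (4, 4, 21): truth gives 0, best alternative gives 0.
Others report (4, 5, 4): truth gives 0, best alternative gives 0.
Others report (4, 5, 5): truth gives 0, best alternative gives 0.
(Remaining 21 profiles checked similarly; truth is weakly best in each.)
In every case the truthful report is at least as good as any alternative, so it is a dominant strategy.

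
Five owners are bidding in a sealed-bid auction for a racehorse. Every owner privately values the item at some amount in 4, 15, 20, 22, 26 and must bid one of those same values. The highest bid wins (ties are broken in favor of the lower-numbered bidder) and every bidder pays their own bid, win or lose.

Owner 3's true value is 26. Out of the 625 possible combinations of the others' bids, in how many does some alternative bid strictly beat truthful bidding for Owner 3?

369

Others bid (4, 4, 4, 4): truth gives 0; bid 15 gives 11 > 0. Violating.
Others bid (4, 4, 4, 15): truth gives 0; bid 15 gives 11 > 0. Violating.
Others bid (4, 4, 4, 20): truth gives 0; bid 20 gives 6 > 0. Violating.
Others bid (4, 4, 4, 22): truth gives 0; bid 22 gives 4 > 0. Violating.
Others bid (4, 4, 4, 26): truth gives 0; no alternative beats it.
Others bid (4, 4, 15, 26): truth gives 0; no alternative beats it.
(Checking all 625 profiles: 369 have a profitable deviation, 256 do not.)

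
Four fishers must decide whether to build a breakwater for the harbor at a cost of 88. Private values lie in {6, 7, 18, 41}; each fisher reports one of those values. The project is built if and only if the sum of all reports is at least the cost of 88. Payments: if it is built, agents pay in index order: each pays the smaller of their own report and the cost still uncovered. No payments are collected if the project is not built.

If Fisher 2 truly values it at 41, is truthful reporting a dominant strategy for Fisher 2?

No

Consider the case where Fisher 1 reports 6, Fisher 3 reports 41 and Fisher 4 reports 41.
Truthful report 41: project built, pays 41, utility 41 - 41 = 0.
Report 6 instead: project built, pays 6, utility 41 - 6 = 35.
Since 35 > 0, reporting 6 is strictly better here, so truthful reporting is not dominant.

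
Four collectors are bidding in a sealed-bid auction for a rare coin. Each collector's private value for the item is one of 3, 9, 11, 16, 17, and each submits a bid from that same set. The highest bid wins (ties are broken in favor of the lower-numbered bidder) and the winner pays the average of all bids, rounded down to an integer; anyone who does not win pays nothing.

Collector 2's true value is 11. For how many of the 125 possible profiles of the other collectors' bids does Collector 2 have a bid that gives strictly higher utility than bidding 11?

Others bid (3, 3, 3): truth gives 6; bid 9 gives 7 > 6. Violating.
Others bid (3, 3, 16): truth gives 0; bid 16 gives 2 > 0. Violating.
Others bid (3, 3, 17): truth gives 0; bid 17 gives 1 > 0. Violating.
Others bid (3, 9, 9): truth gives 3; bid 9 gives 4 > 3. Violating.
Others bid (3, 3, 9): truth gives 5; no alternative beats it.
Others bid (3, 3, 11): truth gives 4; no alternative beats it.
(Checking all 125 profiles: 12 have a profitable deviation, 113 do not.)

12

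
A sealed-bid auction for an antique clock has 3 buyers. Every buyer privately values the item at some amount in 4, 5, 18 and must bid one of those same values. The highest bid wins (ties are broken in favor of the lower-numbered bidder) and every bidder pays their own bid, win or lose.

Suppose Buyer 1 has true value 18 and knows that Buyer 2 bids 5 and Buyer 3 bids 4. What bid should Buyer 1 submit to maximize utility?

Bid 4: loses but pays 4, utility -4.
Bid 5: wins, pays 5, utility 18 - 5 = 13.
Bid 18: wins, pays 18, utility 18 - 18 = 0.
The best choice is 5 with utility 13.

5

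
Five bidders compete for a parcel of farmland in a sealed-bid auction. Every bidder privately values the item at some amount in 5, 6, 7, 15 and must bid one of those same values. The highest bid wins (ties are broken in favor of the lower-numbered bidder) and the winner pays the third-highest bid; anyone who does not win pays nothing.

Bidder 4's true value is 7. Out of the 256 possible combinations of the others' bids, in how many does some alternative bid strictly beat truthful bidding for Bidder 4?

32

Others bid (5, 5, 5, 15): truth gives 0; bid 15 gives 2 > 0. Violating.
Others bid (5, 5, 6, 15): truth gives 0; bid 15 gives 1 > 0. Violating.
Others bid (5, 5, 7, 5): truth gives 0; bid 15 gives 2 > 0. Violating.
Others bid (5, 5, 7, 6): truth gives 0; bid 15 gives 1 > 0. Violating.
Others bid (5, 5, 5, 5): truth gives 2; no alternative beats it.
Others bid (5, 5, 5, 6): truth gives 2; no alternative beats it.
(Checking all 256 profiles: 32 have a profitable deviation, 224 do not.)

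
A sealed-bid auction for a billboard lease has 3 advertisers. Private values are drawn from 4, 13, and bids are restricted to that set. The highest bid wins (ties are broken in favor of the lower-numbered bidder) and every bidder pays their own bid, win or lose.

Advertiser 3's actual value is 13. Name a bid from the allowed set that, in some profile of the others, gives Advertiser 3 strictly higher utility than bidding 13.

Suppose Advertiser 1 bids 4 and Advertiser 2 bids 13.
Bid 13: loses but pays 13, utility -13.
Bid 4: loses but pays 4, utility -4.
So bidding 4 beats truth here (-4 > -13).

4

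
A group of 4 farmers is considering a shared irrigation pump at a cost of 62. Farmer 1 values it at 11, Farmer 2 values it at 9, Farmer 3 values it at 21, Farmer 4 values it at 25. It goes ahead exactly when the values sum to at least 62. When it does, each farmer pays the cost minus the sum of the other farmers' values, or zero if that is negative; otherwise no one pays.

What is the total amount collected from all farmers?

50

Total value 66 ≥ cost 62, so it is built.
Farmer 1: others sum to 55; max(0, 62 - 55) = 7.
Farmer 2: others sum to 57; max(0, 62 - 57) = 5.
Farmer 3: others sum to 45; max(0, 62 - 45) = 17.
Farmer 4: others sum to 41; max(0, 62 - 41) = 21.
Total collected = 7 + 5 + 17 + 21 = 50.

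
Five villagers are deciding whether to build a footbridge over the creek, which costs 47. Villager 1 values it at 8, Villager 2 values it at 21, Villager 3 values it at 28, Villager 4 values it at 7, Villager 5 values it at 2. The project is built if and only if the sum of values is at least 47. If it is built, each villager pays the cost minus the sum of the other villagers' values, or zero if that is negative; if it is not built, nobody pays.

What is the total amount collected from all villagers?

11

Total value 66 ≥ cost 47, so it is built.
Villager 1: others sum to 58; max(0, 47 - 58) = 0.
Villager 2: others sum to 45; max(0, 47 - 45) = 2.
Villager 3: others sum to 38; max(0, 47 - 38) = 9.
Villager 4: others sum to 59; max(0, 47 - 59) = 0.
Villager 5: others sum to 64; max(0, 47 - 64) = 0.
Total collected = 0 + 2 + 9 + 0 + 0 = 11.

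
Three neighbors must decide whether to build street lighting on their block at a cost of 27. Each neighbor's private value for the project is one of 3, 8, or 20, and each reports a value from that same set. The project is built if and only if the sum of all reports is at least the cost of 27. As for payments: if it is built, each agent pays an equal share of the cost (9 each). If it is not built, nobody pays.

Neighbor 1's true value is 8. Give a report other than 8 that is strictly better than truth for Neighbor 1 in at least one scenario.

3

Suppose Neighbor 2 reports 3 and Neighbor 3 reports 20.
Report 8: project built, pays 9, utility 8 - 9 = -1.
Report 3: project not built, utility 0.
So reporting 3 beats truth here (0 > -1).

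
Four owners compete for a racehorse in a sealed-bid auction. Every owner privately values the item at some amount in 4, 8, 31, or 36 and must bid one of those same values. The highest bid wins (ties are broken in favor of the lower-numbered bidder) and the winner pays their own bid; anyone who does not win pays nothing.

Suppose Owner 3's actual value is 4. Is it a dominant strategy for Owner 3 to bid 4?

Check each profile of the others' bids and compare truth against every alternative bid.
Others bid (4, 4, 4): truth gives 0, best alternative gives -4.
Others bid (4, 4, 8): truth gives 0, best alternative gives -4.
Others bid (4, 4, 31): truth gives 0, best alternative gives 0.
Others bid (4, 4, 36): truth gives 0, best alternative gives 0.
Others bid (4, 8, 4): truth gives 0, best alternative gives 0.
Others bid (4, 8, 8): truth gives 0, best alternative gives 0.
(Remaining 58 profiles checked similarly; truth is weakly best in each.)
In every case the truthful bid is at least as good as any alternative, so it is a dominant strategy.

Yes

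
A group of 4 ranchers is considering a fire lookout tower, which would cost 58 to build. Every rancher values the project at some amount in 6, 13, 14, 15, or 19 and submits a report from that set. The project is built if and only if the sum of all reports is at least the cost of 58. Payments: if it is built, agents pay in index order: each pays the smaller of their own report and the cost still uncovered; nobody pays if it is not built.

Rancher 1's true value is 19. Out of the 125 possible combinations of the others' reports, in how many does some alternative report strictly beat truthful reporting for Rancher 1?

50

Others report (6, 19, 19): truth gives 0; report 14 gives 5 > 0. Violating.
Others report (13, 13, 19): truth gives 0; report 13 gives 6 > 0. Violating.
Others report (13, 14, 19): truth gives 0; report 13 gives 6 > 0. Violating.
Others report (13, 15, 15): truth gives 0; report 15 gives 4 > 0. Violating.
Others report (6, 6, 6): truth gives 0; no alternative beats it.
Others report (6, 6, 13): truth gives 0; no alternative beats it.
(Checking all 125 profiles: 50 have a profitable deviation, 75 do not.)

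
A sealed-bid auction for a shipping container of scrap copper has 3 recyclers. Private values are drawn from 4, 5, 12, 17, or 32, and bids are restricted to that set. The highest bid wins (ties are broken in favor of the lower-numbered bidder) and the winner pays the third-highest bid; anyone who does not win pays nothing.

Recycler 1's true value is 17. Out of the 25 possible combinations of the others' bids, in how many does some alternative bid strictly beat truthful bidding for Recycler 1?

6

Others bid (4, 32): truth gives 0; bid 32 gives 13 > 0. Violating.
Others bid (5, 32): truth gives 0; bid 32 gives 12 > 0. Violating.
Others bid (12, 32): truth gives 0; bid 32 gives 5 > 0. Violating.
Others bid (32, 4): truth gives 0; bid 32 gives 13 > 0. Violating.
Others bid (4, 4): truth gives 13; no alternative beats it.
Others bid (4, 5): truth gives 13; no alternative beats it.
(Checking all 25 profiles: 6 have a profitable deviation, 19 do not.)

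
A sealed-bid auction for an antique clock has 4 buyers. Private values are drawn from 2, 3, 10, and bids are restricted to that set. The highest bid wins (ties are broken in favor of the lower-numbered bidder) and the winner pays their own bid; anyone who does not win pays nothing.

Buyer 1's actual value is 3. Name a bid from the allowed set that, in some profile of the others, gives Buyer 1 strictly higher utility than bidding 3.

2

Suppose Buyer 2 bids 2, Buyer 3 bids 2 and Buyer 4 bids 2.
Bid 3: wins, pays 3, utility 3 - 3 = 0.
Bid 2: wins, pays 2, utility 3 - 2 = 1.
So bidding 2 beats truth here (1 > 0).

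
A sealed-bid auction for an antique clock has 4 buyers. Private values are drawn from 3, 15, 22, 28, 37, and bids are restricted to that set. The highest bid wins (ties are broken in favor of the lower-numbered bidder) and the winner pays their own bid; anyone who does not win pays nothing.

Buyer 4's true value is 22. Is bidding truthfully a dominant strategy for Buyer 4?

Consider the case where Buyer 1 bids 3, Buyer 2 bids 3 and Buyer 3 bids 3.
Truthful bid 22: wins, pays 22, utility 22 - 22 = 0.
Bid 15 instead: wins, pays 15, utility 22 - 15 = 7.
Since 7 > 0, bidding 15 is strictly better here, so truthful bidding is not dominant.

No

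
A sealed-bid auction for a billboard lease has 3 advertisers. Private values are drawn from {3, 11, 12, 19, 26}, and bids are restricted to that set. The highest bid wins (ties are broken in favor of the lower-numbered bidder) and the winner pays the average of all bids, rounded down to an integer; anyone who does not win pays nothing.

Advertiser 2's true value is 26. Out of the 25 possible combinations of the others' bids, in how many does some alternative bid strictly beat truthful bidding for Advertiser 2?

Others bid (3, 3): truth gives 16; bid 11 gives 21 > 16. Violating.
Others bid (3, 11): truth gives 13; bid 11 gives 18 > 13. Violating.
Others bid (3, 12): truth gives 13; bid 12 gives 17 > 13. Violating.
Others bid (3, 19): truth gives 10; bid 19 gives 13 > 10. Violating.
Others bid (3, 26): truth gives 8; no alternative beats it.
Others bid (11, 26): truth gives 5; no alternative beats it.
(Checking all 25 profiles: 12 have a profitable deviation, 13 do not.)

12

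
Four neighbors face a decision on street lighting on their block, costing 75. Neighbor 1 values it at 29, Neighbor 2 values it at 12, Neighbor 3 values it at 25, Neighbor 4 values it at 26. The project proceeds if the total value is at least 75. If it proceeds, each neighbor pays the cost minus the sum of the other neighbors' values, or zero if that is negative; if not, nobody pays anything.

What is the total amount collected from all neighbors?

Total value 92 ≥ cost 75, so it is built.
Neighbor 1: others sum to 63; max(0, 75 - 63) = 12.
Neighbor 2: others sum to 80; max(0, 75 - 80) = 0.
Neighbor 3: others sum to 67; max(0, 75 - 67) = 8.
Neighbor 4: others sum to 66; max(0, 75 - 66) = 9.
Total collected = 12 + 0 + 8 + 9 = 29.

29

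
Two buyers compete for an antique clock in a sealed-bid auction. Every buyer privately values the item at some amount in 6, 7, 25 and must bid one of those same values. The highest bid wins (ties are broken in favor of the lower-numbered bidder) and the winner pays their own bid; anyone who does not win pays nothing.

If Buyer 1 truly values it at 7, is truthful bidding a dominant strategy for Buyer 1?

Consider the case where Buyer 2 bids 6.
Truthful bid 7: wins, pays 7, utility 7 - 7 = 0.
Bid 6 instead: wins, pays 6, utility 7 - 6 = 1.
Since 1 > 0, bidding 6 is strictly better here, so truthful bidding is not dominant.

No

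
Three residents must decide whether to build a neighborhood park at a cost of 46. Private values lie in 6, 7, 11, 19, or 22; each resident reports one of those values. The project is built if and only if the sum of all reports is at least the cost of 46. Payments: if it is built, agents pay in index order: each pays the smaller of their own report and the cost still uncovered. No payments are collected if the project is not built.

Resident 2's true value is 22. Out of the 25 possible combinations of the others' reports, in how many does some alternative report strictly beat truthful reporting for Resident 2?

Others report (6, 22): truth gives 0; report 19 gives 3 > 0. Violating.
Others report (7, 22): truth gives 0; report 19 gives 3 > 0. Violating.
Others report (11, 19): truth gives 0; report 19 gives 3 > 0. Violating.
Others report (11, 22): truth gives 0; report 19 gives 3 > 0. Violating.
Others report (6, 6): truth gives 0; no alternative beats it.
Others report (6, 7): truth gives 0; no alternative beats it.
(Checking all 25 profiles: 12 have a profitable deviation, 13 do not.)

12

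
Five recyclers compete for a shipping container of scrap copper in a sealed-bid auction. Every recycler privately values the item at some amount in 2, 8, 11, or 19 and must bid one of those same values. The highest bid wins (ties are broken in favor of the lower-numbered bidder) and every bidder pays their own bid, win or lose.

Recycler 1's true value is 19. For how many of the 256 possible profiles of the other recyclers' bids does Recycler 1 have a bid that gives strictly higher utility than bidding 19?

Others bid (2, 2, 2, 2): truth gives 0; bid 2 gives 17 > 0. Violating.
Others bid (2, 2, 2, 8): truth gives 0; bid 8 gives 11 > 0. Violating.
Others bid (2, 2, 2, 11): truth gives 0; bid 11 gives 8 > 0. Violating.
Others bid (2, 2, 8, 2): truth gives 0; bid 8 gives 11 > 0. Violating.
Others bid (2, 2, 2, 19): truth gives 0; no alternative beats it.
Others bid (2, 2, 8, 19): truth gives 0; no alternative beats it.
(Checking all 256 profiles: 81 have a profitable deviation, 175 do not.)

81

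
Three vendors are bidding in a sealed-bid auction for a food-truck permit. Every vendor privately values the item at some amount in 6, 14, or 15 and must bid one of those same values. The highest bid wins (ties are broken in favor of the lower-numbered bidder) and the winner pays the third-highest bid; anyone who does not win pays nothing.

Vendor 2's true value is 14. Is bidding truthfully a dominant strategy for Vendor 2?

No

Consider the case where Vendor 1 bids 6 and Vendor 3 bids 15.
Truthful bid 14: loses, pays 0, utility 0.
Bid 15 instead: wins, pays 6, utility 14 - 6 = 8.
Since 8 > 0, bidding 15 is strictly better here, so truthful bidding is not dominant.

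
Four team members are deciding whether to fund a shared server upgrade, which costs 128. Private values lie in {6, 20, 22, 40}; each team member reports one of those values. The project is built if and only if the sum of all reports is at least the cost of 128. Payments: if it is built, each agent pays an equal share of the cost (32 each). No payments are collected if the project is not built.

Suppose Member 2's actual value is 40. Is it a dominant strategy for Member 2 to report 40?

Yes

Check each profile of the others' reports and compare truth against every alternative report.
Others report (20, 40, 40): truth gives 8, best alternative gives 0.
Others report (22, 40, 40): truth gives 8, best alternative gives 0.
Others report (40, 20, 40): truth gives 8, best alternative gives 0.
Others report (40, 22, 40): truth gives 8, best alternative gives 0.
Others report (40, 40, 20): truth gives 8, best alternative gives 0.
Others report (40, 40, 22): truth gives 8, best alternative gives 0.
(Remaining 58 profiles checked similarly; truth is weakly best in each.)
In every case the truthful report is at least as good as any alternative, so it is a dominant strategy.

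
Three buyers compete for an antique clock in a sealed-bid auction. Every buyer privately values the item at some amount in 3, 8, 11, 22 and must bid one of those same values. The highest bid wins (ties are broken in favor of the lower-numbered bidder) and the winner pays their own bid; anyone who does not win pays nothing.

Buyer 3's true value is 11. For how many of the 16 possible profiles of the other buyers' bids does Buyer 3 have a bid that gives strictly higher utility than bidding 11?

Others bid (3, 3): truth gives 0; bid 8 gives 3 > 0. Violating.
Others bid (3, 8): truth gives 0; no alternative beats it.
Others bid (3, 11): truth gives 0; no alternative beats it.
(Checking all 16 profiles: 1 has a profitable deviation, 15 do not.)

1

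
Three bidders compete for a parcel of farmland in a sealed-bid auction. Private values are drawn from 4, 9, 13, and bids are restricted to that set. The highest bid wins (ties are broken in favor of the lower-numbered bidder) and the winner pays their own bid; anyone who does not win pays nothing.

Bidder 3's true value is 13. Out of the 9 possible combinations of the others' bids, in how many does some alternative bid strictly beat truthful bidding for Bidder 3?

1

Others bid (4, 4): truth gives 0; bid 9 gives 4 > 0. Violating.
Others bid (4, 9): truth gives 0; no alternative beats it.
Others bid (4, 13): truth gives 0; no alternative beats it.
(Checking all 9 profiles: 1 has a profitable deviation, 8 do not.)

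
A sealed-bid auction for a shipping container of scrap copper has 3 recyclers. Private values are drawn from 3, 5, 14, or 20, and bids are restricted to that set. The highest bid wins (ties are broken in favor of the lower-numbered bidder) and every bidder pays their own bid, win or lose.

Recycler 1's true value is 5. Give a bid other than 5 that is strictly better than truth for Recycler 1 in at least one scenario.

Suppose Recycler 2 bids 3 and Recycler 3 bids 3.
Bid 5: wins, pays 5, utility 5 - 5 = 0.
Bid 3: wins, pays 3, utility 5 - 3 = 2.
So bidding 3 beats truth here (2 > 0).

3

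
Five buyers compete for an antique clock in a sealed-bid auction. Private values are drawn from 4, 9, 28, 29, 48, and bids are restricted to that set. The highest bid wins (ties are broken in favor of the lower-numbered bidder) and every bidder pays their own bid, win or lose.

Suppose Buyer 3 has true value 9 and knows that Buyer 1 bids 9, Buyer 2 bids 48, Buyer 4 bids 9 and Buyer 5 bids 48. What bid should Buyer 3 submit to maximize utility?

4

Bid 4: loses but pays 4, utility -4.
Bid 9: loses but pays 9, utility -9.
Bid 28: loses but pays 28, utility -28.
Bid 29: loses but pays 29, utility -29.
Bid 48: loses but pays 48, utility -48.
The best choice is 4 with utility -4.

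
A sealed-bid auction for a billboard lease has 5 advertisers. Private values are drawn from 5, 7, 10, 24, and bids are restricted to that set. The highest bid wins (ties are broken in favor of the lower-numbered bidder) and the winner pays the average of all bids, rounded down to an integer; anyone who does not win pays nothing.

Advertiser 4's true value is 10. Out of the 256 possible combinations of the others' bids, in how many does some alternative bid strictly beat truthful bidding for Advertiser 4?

5

Others bid (5, 5, 5, 5): truth gives 4; bid 7 gives 5 > 4. Violating.
Others bid (5, 5, 5, 7): truth gives 4; bid 7 gives 5 > 4. Violating.
Others bid (5, 5, 10, 5): truth gives 0; bid 24 gives 1 > 0. Violating.
Others bid (5, 10, 5, 5): truth gives 0; bid 24 gives 1 > 0. Violating.
Others bid (5, 5, 5, 10): truth gives 3; no alternative beats it.
Others bid (5, 5, 5, 24): truth gives 0; no alternative beats it.
(Checking all 256 profiles: 5 have a profitable deviation, 251 do not.)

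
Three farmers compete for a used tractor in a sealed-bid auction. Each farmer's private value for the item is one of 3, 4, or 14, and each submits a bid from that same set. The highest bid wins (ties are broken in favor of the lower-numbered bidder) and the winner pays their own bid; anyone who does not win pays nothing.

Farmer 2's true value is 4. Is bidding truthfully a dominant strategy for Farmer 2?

Yes

Check each profile of the others' bids and compare truth against every alternative bid.
Others bid (3, 3): truth gives 0, best alternative gives 0.
Others bid (3, 4): truth gives 0, best alternative gives 0.
Others bid (3, 14): truth gives 0, best alternative gives 0.
Others bid (4, 3): truth gives 0, best alternative gives 0.
Others bid (4, 4): truth gives 0, best alternative gives 0.
Others bid (4, 14): truth gives 0, best alternative gives 0.
(Remaining 3 profiles checked similarly; truth is weakly best in each.)
In every case the truthful bid is at least as good as any alternative, so it is a dominant strategy.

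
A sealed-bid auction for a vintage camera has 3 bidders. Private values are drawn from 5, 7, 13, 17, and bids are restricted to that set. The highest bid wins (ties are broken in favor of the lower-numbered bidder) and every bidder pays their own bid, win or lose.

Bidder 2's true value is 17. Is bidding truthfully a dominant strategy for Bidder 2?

Consider the case where Bidder 1 bids 5 and Bidder 3 bids 5.
Truthful bid 17: wins, pays 17, utility 17 - 17 = 0.
Bid 7 instead: wins, pays 7, utility 17 - 7 = 10.
Since 10 > 0, bidding 7 is strictly better here, so truthful bidding is not dominant.

No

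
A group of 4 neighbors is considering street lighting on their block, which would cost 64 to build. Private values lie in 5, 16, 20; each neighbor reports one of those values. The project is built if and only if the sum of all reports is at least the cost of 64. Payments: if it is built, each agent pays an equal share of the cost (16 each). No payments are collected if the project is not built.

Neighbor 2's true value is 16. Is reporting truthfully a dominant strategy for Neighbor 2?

Yes

Check each profile of the others' reports and compare truth against every alternative report.
Others report (5, 5, 5): truth gives 0, best alternative gives 0.
Others report (5, 5, 16): truth gives 0, best alternative gives 0.
Others report (5, 5, 20): truth gives 0, best alternative gives 0.
Others report (5, 16, 5): truth gives 0, best alternative gives 0.
Others report (5, 16, 16): truth gives 0, best alternative gives 0.
Others report (5, 16, 20): truth gives 0, best alternative gives 0.
(Remaining 21 profiles checked similarly; truth is weakly best in each.)
In every case the truthful report is at least as good as any alternative, so it is a dominant strategy.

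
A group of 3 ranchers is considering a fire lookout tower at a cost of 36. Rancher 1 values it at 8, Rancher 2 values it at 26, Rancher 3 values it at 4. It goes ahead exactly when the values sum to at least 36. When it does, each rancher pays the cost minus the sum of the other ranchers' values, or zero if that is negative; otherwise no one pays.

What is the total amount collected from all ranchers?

32

Total value 38 ≥ cost 36, so it is built.
Rancher 1: others sum to 30; max(0, 36 - 30) = 6.
Rancher 2: others sum to 12; max(0, 36 - 12) = 24.
Rancher 3: others sum to 34; max(0, 36 - 34) = 2.
Total collected = 6 + 24 + 2 = 32.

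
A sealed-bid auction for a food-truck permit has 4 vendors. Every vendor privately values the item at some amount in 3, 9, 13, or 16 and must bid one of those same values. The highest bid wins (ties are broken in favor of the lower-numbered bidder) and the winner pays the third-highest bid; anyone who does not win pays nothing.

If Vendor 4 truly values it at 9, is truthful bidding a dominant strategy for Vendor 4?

No

Consider the case where Vendor 1 bids 3, Vendor 2 bids 3 and Vendor 3 bids 9.
Truthful bid 9: loses, pays 0, utility 0.
Bid 13 instead: wins, pays 3, utility 9 - 3 = 6.
Since 6 > 0, bidding 13 is strictly better here, so truthful bidding is not dominant.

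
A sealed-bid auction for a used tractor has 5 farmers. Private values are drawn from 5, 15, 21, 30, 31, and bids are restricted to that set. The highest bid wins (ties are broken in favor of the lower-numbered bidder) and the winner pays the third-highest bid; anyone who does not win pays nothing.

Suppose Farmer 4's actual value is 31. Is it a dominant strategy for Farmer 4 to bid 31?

Check each profile of the others' bids and compare truth against every alternative bid.
Others bid (5, 5, 5, 31): truth gives 26, best alternative gives 0.
Others bid (5, 5, 30, 5): truth gives 26, best alternative gives 0.
Others bid (5, 30, 5, 5): truth gives 26, best alternative gives 0.
Others bid (30, 5, 5, 5): truth gives 26, best alternative gives 0.
Others bid (5, 5, 15, 31): truth gives 16, best alternative gives 0.
Others bid (5, 5, 30, 15): truth gives 16, best alternative gives 0.
(Remaining 619 profiles checked similarly; truth is weakly best in each.)
In every case the truthful bid is at least as good as any alternative, so it is a dominant strategy.

Yes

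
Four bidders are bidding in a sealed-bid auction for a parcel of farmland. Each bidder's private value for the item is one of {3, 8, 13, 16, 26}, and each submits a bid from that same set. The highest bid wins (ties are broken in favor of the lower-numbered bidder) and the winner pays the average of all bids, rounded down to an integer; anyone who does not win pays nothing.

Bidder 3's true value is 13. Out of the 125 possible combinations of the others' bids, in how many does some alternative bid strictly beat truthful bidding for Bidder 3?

24

Others bid (3, 3, 3): truth gives 8; bid 8 gives 9 > 8. Violating.
Others bid (3, 3, 8): truth gives 7; bid 8 gives 8 > 7. Violating.
Others bid (3, 3, 16): truth gives 0; bid 16 gives 4 > 0. Violating.
Others bid (3, 8, 16): truth gives 0; bid 16 gives 3 > 0. Violating.
Others bid (3, 3, 13): truth gives 5; no alternative beats it.
Others bid (3, 3, 26): truth gives 0; no alternative beats it.
(Checking all 125 profiles: 24 have a profitable deviation, 101 do not.)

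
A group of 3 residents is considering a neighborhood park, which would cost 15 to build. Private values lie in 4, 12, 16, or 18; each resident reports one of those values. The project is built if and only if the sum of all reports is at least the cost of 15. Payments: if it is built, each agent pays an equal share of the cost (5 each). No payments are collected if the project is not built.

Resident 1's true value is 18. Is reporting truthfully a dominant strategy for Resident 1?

Yes

Check each profile of the others' reports and compare truth against every alternative report.
Others report (4, 4): truth gives 13, best alternative gives 13.
Others report (4, 12): truth gives 13, best alternative gives 13.
Others report (4, 16): truth gives 13, best alternative gives 13.
Others report (4, 18): truth gives 13, best alternative gives 13.
Others report (12, 4): truth gives 13, best alternative gives 13.
Others report (12, 12): truth gives 13, best alternative gives 13.
(Remaining 10 profiles checked similarly; truth is weakly best in each.)
In every case the truthful report is at least as good as any alternative, so it is a dominant strategy.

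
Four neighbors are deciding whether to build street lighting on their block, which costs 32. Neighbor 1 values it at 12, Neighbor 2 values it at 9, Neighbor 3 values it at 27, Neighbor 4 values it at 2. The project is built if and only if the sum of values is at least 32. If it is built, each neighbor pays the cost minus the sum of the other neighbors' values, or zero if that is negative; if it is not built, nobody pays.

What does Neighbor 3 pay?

Total value 50 ≥ cost 32, so the project is built.
The other neighbors' values sum to 23.
Cost minus that sum is 32 - 23 = 9.

9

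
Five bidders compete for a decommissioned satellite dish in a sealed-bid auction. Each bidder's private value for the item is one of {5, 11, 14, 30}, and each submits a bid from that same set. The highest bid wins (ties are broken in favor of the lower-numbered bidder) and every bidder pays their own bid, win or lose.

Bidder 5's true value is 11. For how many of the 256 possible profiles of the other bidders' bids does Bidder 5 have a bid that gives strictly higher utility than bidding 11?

Others bid (5, 5, 5, 11): truth gives -11; bid 14 gives -3 > -11. Violating.
Others bid (5, 5, 5, 14): truth gives -11; bid 5 gives -5 > -11. Violating.
Others bid (5, 5, 5, 30): truth gives -11; bid 5 gives -5 > -11. Violating.
Others bid (5, 5, 11, 5): truth gives -11; bid 14 gives -3 > -11. Violating.
Others bid (5, 5, 5, 5): truth gives 0; no alternative beats it.
(Checking all 256 profiles: 255 have a profitable deviation, 1 does not.)

255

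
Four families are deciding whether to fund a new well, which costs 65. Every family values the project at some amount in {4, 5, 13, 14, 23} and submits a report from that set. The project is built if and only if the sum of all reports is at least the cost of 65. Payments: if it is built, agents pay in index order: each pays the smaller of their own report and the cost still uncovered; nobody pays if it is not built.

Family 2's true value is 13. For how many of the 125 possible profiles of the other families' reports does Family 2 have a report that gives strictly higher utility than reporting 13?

Others report (14, 23, 23): truth gives 0; report 5 gives 8 > 0. Violating.
Others report (23, 14, 23): truth gives 0; report 5 gives 8 > 0. Violating.
Others report (23, 23, 14): truth gives 0; report 5 gives 8 > 0. Violating.
Others report (23, 23, 23): truth gives 0; report 4 gives 9 > 0. Violating.
Others report (4, 4, 4): truth gives 0; no alternative beats it.
Others report (4, 4, 5): truth gives 0; no alternative beats it.
(Checking all 125 profiles: 4 have a profitable deviation, 121 do not.)

4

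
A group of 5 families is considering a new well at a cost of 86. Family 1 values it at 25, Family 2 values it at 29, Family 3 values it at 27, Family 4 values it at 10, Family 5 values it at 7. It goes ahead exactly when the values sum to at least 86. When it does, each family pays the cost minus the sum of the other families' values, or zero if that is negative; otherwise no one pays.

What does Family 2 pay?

Total value 98 ≥ cost 86, so the project is built.
The other families' values sum to 69.
Cost minus that sum is 86 - 69 = 17.

17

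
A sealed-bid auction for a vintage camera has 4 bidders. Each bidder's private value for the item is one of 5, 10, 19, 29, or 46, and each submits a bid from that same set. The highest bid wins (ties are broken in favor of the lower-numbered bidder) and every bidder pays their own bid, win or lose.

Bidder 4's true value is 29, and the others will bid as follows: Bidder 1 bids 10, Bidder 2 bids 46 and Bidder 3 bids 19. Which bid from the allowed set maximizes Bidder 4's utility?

5

Bid 5: loses but pays 5, utility -5.
Bid 10: loses but pays 10, utility -10.
Bid 19: loses but pays 19, utility -19.
Bid 29: loses but pays 29, utility -29.
Bid 46: loses but pays 46, utility -46.
The best choice is 5 with utility -5.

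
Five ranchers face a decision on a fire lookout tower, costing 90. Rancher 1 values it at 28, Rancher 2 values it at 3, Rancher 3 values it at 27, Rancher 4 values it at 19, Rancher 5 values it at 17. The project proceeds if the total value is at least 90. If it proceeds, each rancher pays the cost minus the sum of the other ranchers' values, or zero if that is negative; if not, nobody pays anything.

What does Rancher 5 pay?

Total value 94 ≥ cost 90, so the project is built.
The other ranchers' values sum to 77.
Cost minus that sum is 90 - 77 = 13.

13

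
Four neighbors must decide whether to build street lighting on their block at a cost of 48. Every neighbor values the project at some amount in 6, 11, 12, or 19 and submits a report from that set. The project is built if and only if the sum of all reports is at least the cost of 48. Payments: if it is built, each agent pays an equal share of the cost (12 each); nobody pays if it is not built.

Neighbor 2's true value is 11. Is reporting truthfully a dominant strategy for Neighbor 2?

No

Consider the case where Neighbor 1 reports 6, Neighbor 3 reports 12 and Neighbor 4 reports 19.
Truthful report 11: project built, pays 12, utility 11 - 12 = -1.
Report 6 instead: project not built, utility 0.
Since 0 > -1, reporting 6 is strictly better here, so truthful reporting is not dominant.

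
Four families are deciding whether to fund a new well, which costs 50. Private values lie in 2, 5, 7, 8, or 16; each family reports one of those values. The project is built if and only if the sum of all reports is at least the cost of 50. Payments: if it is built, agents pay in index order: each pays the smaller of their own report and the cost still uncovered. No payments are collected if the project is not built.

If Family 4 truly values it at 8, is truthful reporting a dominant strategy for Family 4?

Yes

Check each profile of the others' reports and compare truth against every alternative report.
Others report (16, 16, 16): truth gives 6, best alternative gives 6.
Others report (2, 2, 2): truth gives 0, best alternative gives 0.
Others report (2, 2, 5): truth gives 0, best alternative gives 0.
Others report (2, 2, 7): truth gives 0, best alternative gives 0.
Others report (2, 2, 8): truth gives 0, best alternative gives 0.
Others report (2, 2, 16): truth gives 0, best alternative gives 0.
(Remaining 119 profiles checked similarly; truth is weakly best in each.)
In every case the truthful report is at least as good as any alternative, so it is a dominant strategy.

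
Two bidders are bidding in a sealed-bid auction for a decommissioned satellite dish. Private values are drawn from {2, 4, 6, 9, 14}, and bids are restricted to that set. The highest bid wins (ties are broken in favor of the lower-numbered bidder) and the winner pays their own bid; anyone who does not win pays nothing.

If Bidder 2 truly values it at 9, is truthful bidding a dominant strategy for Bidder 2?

No

Consider the case where Bidder 1 bids 2.
Truthful bid 9: wins, pays 9, utility 9 - 9 = 0.
Bid 4 instead: wins, pays 4, utility 9 - 4 = 5.
Since 5 > 0, bidding 4 is strictly better here, so truthful bidding is not dominant.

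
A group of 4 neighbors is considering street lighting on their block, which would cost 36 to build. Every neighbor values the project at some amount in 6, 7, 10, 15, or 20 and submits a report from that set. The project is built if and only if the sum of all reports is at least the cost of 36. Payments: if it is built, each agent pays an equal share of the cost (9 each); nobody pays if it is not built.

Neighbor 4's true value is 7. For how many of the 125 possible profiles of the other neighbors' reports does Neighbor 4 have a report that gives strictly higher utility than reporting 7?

Others report (7, 7, 15): truth gives -2; report 6 gives 0 > -2. Violating.
Others report (7, 15, 7): truth gives -2; report 6 gives 0 > -2. Violating.
Others report (15, 7, 7): truth gives -2; report 6 gives 0 > -2. Violating.
Others report (6, 6, 6): truth gives 0; no alternative beats it.
Others report (6, 6, 7): truth gives 0; no alternative beats it.
(Checking all 125 profiles: 3 have a profitable deviation, 122 do not.)

3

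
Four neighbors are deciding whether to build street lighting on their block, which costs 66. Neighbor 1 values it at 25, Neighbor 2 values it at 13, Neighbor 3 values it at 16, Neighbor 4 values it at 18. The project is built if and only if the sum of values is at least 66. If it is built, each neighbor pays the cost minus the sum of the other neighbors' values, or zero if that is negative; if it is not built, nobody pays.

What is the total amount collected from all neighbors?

Total value 72 ≥ cost 66, so it is built.
Neighbor 1: others sum to 47; max(0, 66 - 47) = 19.
Neighbor 2: others sum to 59; max(0, 66 - 59) = 7.
Neighbor 3: others sum to 56; max(0, 66 - 56) = 10.
Neighbor 4: others sum to 54; max(0, 66 - 54) = 12.
Total collected = 19 + 7 + 10 + 12 = 48.

48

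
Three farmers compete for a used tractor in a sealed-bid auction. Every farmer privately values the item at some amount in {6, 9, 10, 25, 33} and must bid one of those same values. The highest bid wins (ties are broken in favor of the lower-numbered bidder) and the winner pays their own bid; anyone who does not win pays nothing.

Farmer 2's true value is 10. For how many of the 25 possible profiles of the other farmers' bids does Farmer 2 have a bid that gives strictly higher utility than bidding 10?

Others bid (6, 6): truth gives 0; bid 9 gives 1 > 0. Violating.
Others bid (6, 9): truth gives 0; bid 9 gives 1 > 0. Violating.
Others bid (6, 10): truth gives 0; no alternative beats it.
Others bid (6, 25): truth gives 0; no alternative beats it.
(Checking all 25 profiles: 2 have a profitable deviation, 23 do not.)

2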